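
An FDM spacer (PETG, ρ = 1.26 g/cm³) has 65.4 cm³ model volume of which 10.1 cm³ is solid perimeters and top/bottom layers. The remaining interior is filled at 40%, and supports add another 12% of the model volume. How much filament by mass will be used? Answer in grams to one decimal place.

Interior volume: 65.4 − 10.1 → 55.3 cm³.
Infill deposited: 0.40 × 55.3 → 22.12 cm³.
Support = 0.12 × 65.4, so 7.848 cm³.
Deposited volume: 10.1 + 22.12 + 7.848 → 40.068 cm³.
Mass: 40.068 × 1.26 → 50.48568 g.

50.5 g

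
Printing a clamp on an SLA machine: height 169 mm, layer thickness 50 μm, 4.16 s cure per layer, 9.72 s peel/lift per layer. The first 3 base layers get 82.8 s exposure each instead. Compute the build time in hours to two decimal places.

13.10 hours

Number of layers: 169 / 0.05 → 3380 (rounded up).
Bottom layers = 3 × (82.8 + 9.72) = 277.56 s.
Normal layers = 3377 × (4.16 + 9.72) = 46872.76 s.
Total = 277.56 + 46872.76 = 47150.32 s = 13.10 hours.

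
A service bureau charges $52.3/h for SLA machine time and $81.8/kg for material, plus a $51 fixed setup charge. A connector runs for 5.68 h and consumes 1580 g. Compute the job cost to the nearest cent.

Time charge: 52.3 × 5.68 → $297.064.
Material cost = 81.8 × 1580/1000, so $129.244.
Adding setup: 297.064 + 129.244 + 51 → 477.308 ≈ $477.31.

$477.31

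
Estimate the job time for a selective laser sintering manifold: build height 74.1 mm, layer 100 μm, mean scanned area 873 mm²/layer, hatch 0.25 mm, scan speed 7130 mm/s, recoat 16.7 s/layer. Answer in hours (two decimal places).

Layers = ⌈74.1/0.1⌉ = 741.
Hatch length per layer = 873 / 0.25, so 3492 mm.
Per-layer scan time: 3492 / 7130 → 0.4898 s.
Per-layer time = 0.4898 + 16.7, so 17.1898 s.
Total: 741 × 17.1898 s = 12737.6418 s → 3.54 hours.

3.54 hours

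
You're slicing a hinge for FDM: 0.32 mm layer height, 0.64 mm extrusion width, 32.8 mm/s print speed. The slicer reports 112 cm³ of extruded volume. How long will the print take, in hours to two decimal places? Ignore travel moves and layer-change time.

4.63 hours

Extrusion cross-section = 0.32 × 0.64, so 0.2048 mm².
Path length: 112000 mm³ / 0.2048 mm² → 546875 mm.
Print-move time: 546875 / 32.8 → 16673 s.
That's 16673 s → 4.63 hours.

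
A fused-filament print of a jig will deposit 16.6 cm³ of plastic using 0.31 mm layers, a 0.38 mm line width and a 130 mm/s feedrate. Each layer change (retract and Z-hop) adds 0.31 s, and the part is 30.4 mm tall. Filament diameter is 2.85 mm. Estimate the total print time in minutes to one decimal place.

Line area = 0.31 × 0.38 = 0.1178 mm².
Total extruded path = 16600/0.1178 = 140916.8 mm.
Time extruding = 140916.8 / 130, so 1084 s.
Layers = ⌈30.4/0.31⌉ = 99.
Layer-change overhead = 99 × 0.31 = 30.69 s.
Total = 1084 + 30.69 = 1114.69 s = 18.6 minutes.

18.6 minutes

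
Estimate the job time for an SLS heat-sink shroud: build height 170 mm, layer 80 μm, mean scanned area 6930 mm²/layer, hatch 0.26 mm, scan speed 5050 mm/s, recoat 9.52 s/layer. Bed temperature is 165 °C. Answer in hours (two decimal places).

Number of layers: 170 / 0.08 → 2125 (rounded up).
Per-layer scan distance: 6930 / 0.26 → 26653.8 mm.
Laser time per layer: 26653.8 / 5050 → 5.278 s.
Time per layer = 5.278 + 9.52 = 14.798 s.
Total: 2125 × 14.798 s = 31445.75 s → 8.73 hours.

8.73 hours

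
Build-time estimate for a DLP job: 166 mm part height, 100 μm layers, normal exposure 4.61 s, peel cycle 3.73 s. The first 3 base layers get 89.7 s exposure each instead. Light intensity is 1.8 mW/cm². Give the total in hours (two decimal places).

3.92 hours

Number of layers: 166 / 0.1 → 1660 (rounded up).
Base layers: 3 × (89.7 + 3.73) → 280.29 s.
Remaining layers = 1657 × (4.61 + 3.73) = 13819.38 s.
Total = 280.29 + 13819.38 = 14099.67 s = 3.92 hours.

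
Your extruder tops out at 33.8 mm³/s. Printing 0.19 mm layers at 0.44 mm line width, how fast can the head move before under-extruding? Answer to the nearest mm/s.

404 mm/s

Bead cross-section: 0.19 × 0.44 → 0.0836 mm².
Max speed = 33.8 / 0.0836 = 404.31 ≈ 404 mm/s.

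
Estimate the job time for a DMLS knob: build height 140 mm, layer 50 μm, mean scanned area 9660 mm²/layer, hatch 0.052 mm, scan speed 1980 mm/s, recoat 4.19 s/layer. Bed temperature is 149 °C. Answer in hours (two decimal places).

Layer count = ceil(140 / 0.05) = 2800.
Hatch length per layer = 9660 / 0.052, so 185769.2 mm.
Per-layer scan time = 185769.2 / 1980, so 93.8228 s.
Per-layer time = 93.8228 + 4.19, so 98.0128 s.
Total: 2800 × 98.0128 s = 274435.84 s → 76.23 hours.

76.23 hours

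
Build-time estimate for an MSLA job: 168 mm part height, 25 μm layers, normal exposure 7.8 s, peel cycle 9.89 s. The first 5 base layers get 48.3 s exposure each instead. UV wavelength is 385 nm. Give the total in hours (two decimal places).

33.08 hours

Layer count = ceil(168 / 0.025) = 6720.
Burn-in layers = 5 × (48.3 + 9.89), so 290.95 s.
Remaining layers = 6715 × (7.8 + 9.89), so 118788.35 s.
Total = 290.95 + 118788.35 = 119079.3 s = 33.08 hours.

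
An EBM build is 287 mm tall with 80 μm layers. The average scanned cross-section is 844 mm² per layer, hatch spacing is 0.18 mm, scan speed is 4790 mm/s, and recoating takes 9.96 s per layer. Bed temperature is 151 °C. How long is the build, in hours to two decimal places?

Number of layers: 287 / 0.08 → 3588 (rounded up).
Hatch length per layer = 844 / 0.18 = 4688.9 mm.
Beam time per layer = 4688.9 / 4790 = 0.9789 s.
Per-layer time = 0.9789 + 9.96 = 10.9389 s.
Total: 3588 × 10.9389 s = 39248.7732 s → 10.90 hours.

10.90 hours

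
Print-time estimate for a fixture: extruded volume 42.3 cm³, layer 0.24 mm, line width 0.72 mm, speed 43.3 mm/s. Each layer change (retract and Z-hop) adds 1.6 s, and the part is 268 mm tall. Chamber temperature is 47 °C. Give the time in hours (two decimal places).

2.07 hours

Line area = 0.24 × 0.72, so 0.1728 mm².
Total extruded path = 42300/0.1728 = 244791.7 mm.
Print-move time = 244791.7 / 43.3, so 5653.4 s.
Layer count = ceil(268 / 0.24) = 1117.
Layer-change overhead: 1117 × 1.6 → 1787.2 s.
Altogether 5653.4 + 1787.2 = 7440.6 s, i.e. 2.07 hours.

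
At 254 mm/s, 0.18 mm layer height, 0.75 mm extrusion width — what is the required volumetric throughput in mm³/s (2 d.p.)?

Extrusion cross-section = 0.18 × 0.75 = 0.135 mm².
Q = v·A = 254 × 0.135 = 34.29 mm³/s.

34.29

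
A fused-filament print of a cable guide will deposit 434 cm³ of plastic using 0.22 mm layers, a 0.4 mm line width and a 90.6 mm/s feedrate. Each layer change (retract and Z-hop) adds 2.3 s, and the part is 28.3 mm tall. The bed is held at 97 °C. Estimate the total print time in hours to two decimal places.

Bead cross-section = 0.22 × 0.4 = 0.088 mm².
Toolpath length = 434 cm³ / 0.088 mm² = 434000 / 0.088 = 4931818.2 mm.
Print-move time = 4931818.2 / 90.6, so 54435.1 s.
Number of layers: 28.3 / 0.22 → 129 (rounded up).
Z-hop total: 129 × 2.3 → 296.7 s.
Total = 54435.1 + 296.7 = 54731.8 s = 15.20 hours.

15.20 hours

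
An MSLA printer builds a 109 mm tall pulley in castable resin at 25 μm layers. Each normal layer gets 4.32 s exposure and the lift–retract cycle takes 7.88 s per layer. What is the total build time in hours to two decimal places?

Layer count = ceil(109 / 0.025) = 4360.
Per-layer time = 4.32 + 7.88, so 12.2 s.
Total = 4360 × 12.2 = 53192 s = 14.78 hours.

14.78 hours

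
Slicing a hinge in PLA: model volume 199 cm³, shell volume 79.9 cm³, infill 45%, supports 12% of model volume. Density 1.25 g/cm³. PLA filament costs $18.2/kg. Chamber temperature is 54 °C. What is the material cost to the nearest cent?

Interior volume = 199 − 79.9 = 119.1 cm³.
Infill volume: 0.45 × 119.1 → 53.595 cm³.
Support = 0.12 × 199, so 23.88 cm³.
Total printed volume = 79.9 + 53.595 + 23.88, so 157.375 cm³.
Mass = 157.375 × 1.25, so 196.71875 g.
Cost = 196.71875 g / 1000 × $18.2/kg = $3.58.

$3.58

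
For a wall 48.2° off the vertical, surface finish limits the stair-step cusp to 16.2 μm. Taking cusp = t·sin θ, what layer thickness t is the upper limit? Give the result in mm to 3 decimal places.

0.022 mm

Layer height = cusp / sin(48.2°) = 0.0162 / 0.7455 = 0.022 mm.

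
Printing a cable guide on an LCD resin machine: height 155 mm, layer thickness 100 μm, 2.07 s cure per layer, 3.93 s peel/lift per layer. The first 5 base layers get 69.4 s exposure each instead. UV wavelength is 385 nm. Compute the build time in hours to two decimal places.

Layer count = ceil(155 / 0.1) = 1550.
Base layers: 5 × (69.4 + 3.93) → 366.65 s.
Remaining layers = 1545 × (2.07 + 3.93), so 9270 s.
Total = 366.65 + 9270 = 9636.65 s = 2.68 hours.

2.68 hours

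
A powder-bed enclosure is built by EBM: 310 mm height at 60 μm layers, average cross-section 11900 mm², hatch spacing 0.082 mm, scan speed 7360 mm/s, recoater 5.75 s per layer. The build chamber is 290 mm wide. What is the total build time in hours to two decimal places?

Layers = ⌈310/0.06⌉ = 5167.
Scan path per layer: 11900 / 0.082 → 145122 mm.
Scan time per layer: 145122 / 7360 → 19.7177 s.
Time per layer = 19.7177 + 5.75, so 25.4677 s.
Total: 5167 × 25.4677 s = 131591.6059 s → 36.55 hours.

36.55 hours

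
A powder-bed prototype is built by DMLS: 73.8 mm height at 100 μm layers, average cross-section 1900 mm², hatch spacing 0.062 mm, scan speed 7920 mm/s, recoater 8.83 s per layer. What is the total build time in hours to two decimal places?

Layer count = ceil(73.8 / 0.1) = 738.
Scan path per layer = 1900 / 0.062, so 30645.2 mm.
Laser time per layer = 30645.2 / 7920 = 3.8693 s.
Layer cycle: 3.8693 + 8.83 → 12.6993 s.
Build time = 738 × 12.6993 = 9372.0834 s = 2.60 hours.

2.60 hours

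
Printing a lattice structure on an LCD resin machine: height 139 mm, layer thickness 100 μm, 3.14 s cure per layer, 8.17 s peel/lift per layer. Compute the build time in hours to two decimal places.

4.37 hours

Number of layers: 139 / 0.1 → 1390 (rounded up).
Each layer takes = 3.14 + 8.17 = 11.31 s.
Total = 1390 × 11.31 = 15720.9 s = 4.37 hours.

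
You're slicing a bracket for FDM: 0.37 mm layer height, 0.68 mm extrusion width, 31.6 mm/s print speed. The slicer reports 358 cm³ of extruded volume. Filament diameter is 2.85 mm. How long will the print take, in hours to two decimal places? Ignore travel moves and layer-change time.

12.51 hours

Extrusion cross-section = 0.37 × 0.68 = 0.2516 mm².
Path length: 358000 mm³ / 0.2516 mm² → 1422893.5 mm.
Time extruding: 1422893.5 / 31.6 → 45028.3 s.
In the requested units: 45028.3 s = 12.51 hours.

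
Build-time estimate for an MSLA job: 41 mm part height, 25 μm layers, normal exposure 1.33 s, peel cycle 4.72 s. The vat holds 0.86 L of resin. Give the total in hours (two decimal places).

Layers = ⌈41/0.025⌉ = 1640.
Per-layer time: 1.33 + 4.72 → 6.05 s.
Total = 1640 × 6.05 = 9922 s = 2.76 hours.

2.76 hours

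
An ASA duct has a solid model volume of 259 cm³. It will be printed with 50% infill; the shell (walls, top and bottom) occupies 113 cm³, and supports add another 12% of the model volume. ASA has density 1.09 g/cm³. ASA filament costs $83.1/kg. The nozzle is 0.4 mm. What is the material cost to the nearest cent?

$19.66

Infill region = 259 − 113, so 146 cm³.
Deposited infill = 0.50 × 146 = 73 cm³.
Support = 0.12 × 259 = 31.08 cm³.
Total extruded = 113 + 73 + 31.08 = 217.08 cm³.
Mass: 217.08 × 1.09 → 236.6172 g.
Cost = 236.6172 g / 1000 × $83.1/kg = $19.66.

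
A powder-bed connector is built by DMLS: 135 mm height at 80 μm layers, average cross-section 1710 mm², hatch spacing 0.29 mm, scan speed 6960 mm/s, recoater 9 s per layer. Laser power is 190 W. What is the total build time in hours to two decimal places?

4.62 hours

Number of layers: 135 / 0.08 → 1688 (rounded up).
Scan path per layer: 1710 / 0.29 → 5896.6 mm.
Laser time per layer = 5896.6 / 6960, so 0.8472 s.
Per-layer time: 0.8472 + 9 → 9.8472 s.
1688 layers × 9.8472 s/layer = 16622.0736 s, i.e. 4.62 hours.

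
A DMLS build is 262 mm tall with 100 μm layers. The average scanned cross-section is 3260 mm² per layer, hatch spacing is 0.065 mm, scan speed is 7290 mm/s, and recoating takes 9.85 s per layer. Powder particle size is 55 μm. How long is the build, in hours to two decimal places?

12.18 hours

Number of layers: 262 / 0.1 → 2620 (rounded up).
Hatch length per layer = 3260 / 0.065, so 50153.8 mm.
Per-layer scan time: 50153.8 / 7290 → 6.8798 s.
Layer cycle = 6.8798 + 9.85, so 16.7298 s.
Total: 2620 × 16.7298 s = 43832.076 s → 12.18 hours.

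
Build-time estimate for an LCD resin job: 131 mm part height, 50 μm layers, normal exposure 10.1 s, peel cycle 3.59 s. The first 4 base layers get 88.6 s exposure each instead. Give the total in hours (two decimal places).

Number of layers: 131 / 0.05 → 2620 (rounded up).
Base layers = 4 × (88.6 + 3.59), so 368.76 s.
Remaining layers = 2616 × (10.1 + 3.59), so 35813.04 s.
Sum: 368.76 + 35813.04 = 36181.8 s → 10.05 hours.

10.05 hours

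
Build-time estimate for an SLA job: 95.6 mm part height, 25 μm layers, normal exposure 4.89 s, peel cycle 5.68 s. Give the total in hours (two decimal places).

11.23 hours

Layers = ⌈95.6/0.025⌉ = 3824.
Per-layer time: 4.89 + 5.68 → 10.57 s.
Build time: 3824 × 10.57 s = 40419.68 s, i.e. 11.23 hours.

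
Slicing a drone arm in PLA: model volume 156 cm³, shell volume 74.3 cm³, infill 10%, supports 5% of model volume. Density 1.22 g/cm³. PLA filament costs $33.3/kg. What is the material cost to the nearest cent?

Volume inside the shell = 156 − 74.3, so 81.7 cm³.
Deposited infill = 0.10 × 81.7 = 8.17 cm³.
Support: 0.05 × 156 → 7.8 cm³.
Deposited volume = 74.3 + 8.17 + 7.8, so 90.27 cm³.
Mass = 90.27 × 1.22 = 110.1294 g.
Cost = 110.1294 g / 1000 × $33.3/kg = $3.67.

$3.67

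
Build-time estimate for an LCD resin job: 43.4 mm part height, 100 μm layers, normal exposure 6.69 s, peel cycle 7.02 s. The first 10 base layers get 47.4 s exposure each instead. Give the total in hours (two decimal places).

Number of layers: 43.4 / 0.1 → 434 (rounded up).
Base layers = 10 × (47.4 + 7.02), so 544.2 s.
Normal layers = 424 × (6.69 + 7.02) = 5813.04 s.
Sum: 544.2 + 5813.04 = 6357.24 s → 1.77 hours.

1.77 hours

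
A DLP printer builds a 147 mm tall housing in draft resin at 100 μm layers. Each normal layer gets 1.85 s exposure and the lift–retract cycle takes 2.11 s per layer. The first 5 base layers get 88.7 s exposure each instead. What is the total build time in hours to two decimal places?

1.74 hours

Layers = ⌈147/0.1⌉ = 1470.
Burn-in layers: 5 × (88.7 + 2.11) → 454.05 s.
Normal layers = 1465 × (1.85 + 2.11), so 5801.4 s.
Total = 454.05 + 5801.4 = 6255.45 s = 1.74 hours.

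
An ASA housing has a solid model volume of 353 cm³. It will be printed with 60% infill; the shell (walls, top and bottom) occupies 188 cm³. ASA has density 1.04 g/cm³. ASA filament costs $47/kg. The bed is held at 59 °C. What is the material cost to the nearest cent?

$14.03

Volume inside the shell = 353 − 188 = 165 cm³.
Infill volume = 0.60 × 165 = 99 cm³.
Total extruded = 188 + 99, so 287 cm³.
Mass: 287 × 1.04 → 298.48 g.
At $47/kg: 298.48/1000 × 47 = $14.03.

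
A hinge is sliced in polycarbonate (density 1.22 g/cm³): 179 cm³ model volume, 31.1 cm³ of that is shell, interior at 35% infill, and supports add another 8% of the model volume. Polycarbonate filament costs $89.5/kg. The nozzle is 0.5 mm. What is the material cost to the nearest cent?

Volume inside the shell: 179 − 31.1 → 147.9 cm³.
Infill volume = 0.35 × 147.9 = 51.765 cm³.
Support: 0.08 × 179 → 14.32 cm³.
Deposited volume: 31.1 + 51.765 + 14.32 → 97.185 cm³.
Mass: 97.185 × 1.22 → 118.5657 g.
Cost = 118.5657 g / 1000 × $89.5/kg = $10.61.

$10.61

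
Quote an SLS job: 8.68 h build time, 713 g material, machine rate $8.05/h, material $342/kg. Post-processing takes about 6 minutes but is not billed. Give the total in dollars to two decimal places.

$313.72

Machine-time cost = 8.05 × 8.68 = $69.874.
Feedstock cost: 342 × 713/1000 → $243.846.
Job cost: 69.874 + 243.846 = $313.72.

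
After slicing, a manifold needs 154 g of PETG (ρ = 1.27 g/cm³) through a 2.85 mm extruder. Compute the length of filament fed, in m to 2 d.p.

Volume = 154 g / 1.27 g·cm⁻³ = 121.2598 cm³ = 121259.8 mm³.
Filament cross-section = π × (2.85/2)² = 6.3794 mm².
L = V/A = 121259.8/6.3794 = 19008.03 mm → 19.01 m.

19.01 m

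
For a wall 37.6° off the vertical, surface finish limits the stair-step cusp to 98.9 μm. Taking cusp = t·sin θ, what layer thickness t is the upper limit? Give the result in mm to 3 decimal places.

0.162 mm

t = h_c / sin θ = 0.0989 / 0.6101 = 0.162 mm.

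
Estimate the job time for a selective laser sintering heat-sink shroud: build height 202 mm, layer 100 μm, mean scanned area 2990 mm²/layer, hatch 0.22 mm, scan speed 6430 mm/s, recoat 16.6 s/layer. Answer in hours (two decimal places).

Layer count = ceil(202 / 0.1) = 2020.
Hatch length per layer: 2990 / 0.22 → 13590.9 mm.
Scan time per layer: 13590.9 / 6430 → 2.1137 s.
Per-layer time: 2.1137 + 16.6 → 18.7137 s.
Build time = 2020 × 18.7137 = 37801.674 s = 10.50 hours.

10.50 hours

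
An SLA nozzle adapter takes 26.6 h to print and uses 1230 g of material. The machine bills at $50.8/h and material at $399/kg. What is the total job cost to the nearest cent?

$1842.05

Machine cost = 50.8 × 26.6, so $1351.28.
Material charge = 399 × 1230/1000, so $490.77.
Job cost: 1351.28 + 490.77 = $1842.05.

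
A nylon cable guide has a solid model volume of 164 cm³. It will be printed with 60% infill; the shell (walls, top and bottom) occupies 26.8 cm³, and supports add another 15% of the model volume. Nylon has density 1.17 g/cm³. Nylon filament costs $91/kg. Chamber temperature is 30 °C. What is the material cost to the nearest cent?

Infill region = 164 − 26.8, so 137.2 cm³.
Infill deposited = 0.60 × 137.2 = 82.32 cm³.
Support: 0.15 × 164 → 24.6 cm³.
Total printed volume: 26.8 + 82.32 + 24.6 → 133.72 cm³.
Mass = 133.72 × 1.17, so 156.4524 g.
Cost = 156.4524 g / 1000 × $91/kg = $14.24.

$14.24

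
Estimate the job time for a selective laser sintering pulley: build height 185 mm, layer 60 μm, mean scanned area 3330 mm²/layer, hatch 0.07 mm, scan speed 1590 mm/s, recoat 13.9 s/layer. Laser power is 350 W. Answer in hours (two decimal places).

37.54 hours

Layer count = ceil(185 / 0.06) = 3084.
Per-layer scan distance = 3330 / 0.07, so 47571.4 mm.
Laser time per layer: 47571.4 / 1590 → 29.9191 s.
Time per layer: 29.9191 + 13.9 → 43.8191 s.
3084 layers × 43.8191 s/layer = 135138.1044 s, i.e. 37.54 hours.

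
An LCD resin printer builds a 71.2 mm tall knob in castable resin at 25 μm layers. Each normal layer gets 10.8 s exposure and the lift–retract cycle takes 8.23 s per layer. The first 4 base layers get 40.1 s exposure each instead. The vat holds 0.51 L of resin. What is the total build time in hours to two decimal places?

Layer count = ceil(71.2 / 0.025) = 2848.
Bottom layers = 4 × (40.1 + 8.23) = 193.32 s.
Normal layers: 2844 × (10.8 + 8.23) → 54121.32 s.
Total = 193.32 + 54121.32 = 54314.64 s = 15.09 hours.

15.09 hours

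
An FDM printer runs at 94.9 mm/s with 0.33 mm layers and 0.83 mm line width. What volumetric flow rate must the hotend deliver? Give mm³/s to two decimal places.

Bead cross-section = 0.33 × 0.83, so 0.2739 mm².
Q = v·A = 94.9 × 0.2739 = 25.99 mm³/s.

25.99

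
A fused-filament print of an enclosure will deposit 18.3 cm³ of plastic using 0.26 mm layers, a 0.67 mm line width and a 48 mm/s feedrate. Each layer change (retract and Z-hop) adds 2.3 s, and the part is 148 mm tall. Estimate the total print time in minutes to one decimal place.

58.3 minutes

Extrusion cross-section = 0.26 × 0.67 = 0.1742 mm².
Total extruded path = 18300/0.1742 = 105051.7 mm.
Extrusion time = 105051.7 / 48 = 2188.6 s.
Layer count = ceil(148 / 0.26) = 570.
Layer-change overhead = 570 × 2.3, so 1311 s.
Altogether 2188.6 + 1311 = 3499.6 s, i.e. 58.3 minutes.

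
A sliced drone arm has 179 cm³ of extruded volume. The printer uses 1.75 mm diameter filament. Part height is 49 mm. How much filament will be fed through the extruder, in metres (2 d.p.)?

Cross-section of 1.75 mm filament: π·(1.75/2)² = 2.4053 mm².
Length = 179 cm³ / 2.4053 mm² = 179000 / 2.4053 = 74418.99 mm = 74.42 m.

74.42 m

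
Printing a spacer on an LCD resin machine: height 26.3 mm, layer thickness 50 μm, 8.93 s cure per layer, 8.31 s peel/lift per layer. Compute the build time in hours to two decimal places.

Layers = ⌈26.3/0.05⌉ = 526.
Per-layer time = 8.93 + 8.31, so 17.24 s.
Total = 526 × 17.24 = 9068.24 s = 2.52 hours.

2.52 hours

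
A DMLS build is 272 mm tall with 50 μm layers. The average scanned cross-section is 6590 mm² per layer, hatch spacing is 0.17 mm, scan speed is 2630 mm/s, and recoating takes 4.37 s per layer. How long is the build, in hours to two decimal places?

Layer count = ceil(272 / 0.05) = 5440.
Per-layer scan distance = 6590 / 0.17, so 38764.7 mm.
Scan time per layer: 38764.7 / 2630 → 14.7394 s.
Time per layer = 14.7394 + 4.37 = 19.1094 s.
Total: 5440 × 19.1094 s = 103955.136 s → 28.88 hours.

28.88 hours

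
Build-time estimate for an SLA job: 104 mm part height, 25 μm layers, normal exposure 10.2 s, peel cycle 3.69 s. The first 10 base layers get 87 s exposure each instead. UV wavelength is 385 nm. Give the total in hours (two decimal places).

Layers = ⌈104/0.025⌉ = 4160.
Bottom layers: 10 × (87 + 3.69) → 906.9 s.
Normal layers: 4150 × (10.2 + 3.69) → 57643.5 s.
Sum: 906.9 + 57643.5 = 58550.4 s → 16.26 hours.

16.26 hours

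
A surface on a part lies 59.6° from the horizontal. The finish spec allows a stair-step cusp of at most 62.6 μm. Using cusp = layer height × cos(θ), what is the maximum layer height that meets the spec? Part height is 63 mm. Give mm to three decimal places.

0.124 mm

t = h_c / cos θ = 0.0626 / 0.5060 = 0.124 mm.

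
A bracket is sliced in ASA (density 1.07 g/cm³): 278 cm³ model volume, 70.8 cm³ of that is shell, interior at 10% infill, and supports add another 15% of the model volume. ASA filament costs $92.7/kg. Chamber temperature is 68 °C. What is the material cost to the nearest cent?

Volume inside the shell: 278 − 70.8 → 207.2 cm³.
Infill volume: 0.10 × 207.2 → 20.72 cm³.
Support: 0.15 × 278 → 41.7 cm³.
Deposited volume = 70.8 + 20.72 + 41.7, so 133.22 cm³.
Mass = 133.22 × 1.07 = 142.5454 g.
Cost = 142.5454 g / 1000 × $92.7/kg = $13.21.

$13.21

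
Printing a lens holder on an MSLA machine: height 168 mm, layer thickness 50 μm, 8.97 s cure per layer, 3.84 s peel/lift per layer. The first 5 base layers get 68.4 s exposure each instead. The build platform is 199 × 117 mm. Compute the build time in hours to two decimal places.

12.04 hours

Number of layers: 168 / 0.05 → 3360 (rounded up).
Burn-in layers: 5 × (68.4 + 3.84) → 361.2 s.
Normal layers: 3355 × (8.97 + 3.84) → 42977.55 s.
Sum: 361.2 + 42977.55 = 43338.75 s → 12.04 hours.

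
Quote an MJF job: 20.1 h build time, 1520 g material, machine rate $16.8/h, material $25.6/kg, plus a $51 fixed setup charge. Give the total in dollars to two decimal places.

$427.59

Machine cost: 16.8 × 20.1 → $337.68.
Material charge: 25.6 × 1520/1000 → $38.912.
Adding setup: 337.68 + 38.912 + 51 → 427.592 ≈ $427.59.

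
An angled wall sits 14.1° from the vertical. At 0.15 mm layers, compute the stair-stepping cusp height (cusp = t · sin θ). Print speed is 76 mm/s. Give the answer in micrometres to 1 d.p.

36.5 μm

sin(14.1°) = 0.2436, so cusp = 0.15 × 0.2436 = 0.03654 mm → 36.5 μm.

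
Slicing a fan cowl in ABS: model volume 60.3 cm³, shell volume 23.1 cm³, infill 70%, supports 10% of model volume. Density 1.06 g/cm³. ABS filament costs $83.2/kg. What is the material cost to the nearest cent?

$4.87

Volume inside the shell: 60.3 − 23.1 → 37.2 cm³.
Infill deposited = 0.70 × 37.2 = 26.04 cm³.
Support: 0.10 × 60.3 → 6.03 cm³.
Deposited volume = 23.1 + 26.04 + 6.03, so 55.17 cm³.
Mass = 55.17 × 1.06, so 58.4802 g.
Cost = 58.4802 g / 1000 × $83.2/kg = $4.87.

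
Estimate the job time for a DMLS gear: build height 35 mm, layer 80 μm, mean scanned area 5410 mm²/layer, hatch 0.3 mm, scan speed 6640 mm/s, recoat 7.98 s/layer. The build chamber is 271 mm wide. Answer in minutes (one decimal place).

78.1 minutes

Number of layers: 35 / 0.08 → 438 (rounded up).
Hatch length per layer = 5410 / 0.3 = 18033.3 mm.
Laser time per layer = 18033.3 / 6640 = 2.7159 s.
Layer cycle = 2.7159 + 7.98, so 10.6959 s.
Build time = 438 × 10.6959 = 4684.8042 s = 78.1 minutes.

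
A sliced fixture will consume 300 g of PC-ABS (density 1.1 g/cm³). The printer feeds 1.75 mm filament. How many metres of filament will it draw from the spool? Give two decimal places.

113.39 m

Extruded volume: 300/1.1 = 272.7273 cm³ (272727.3 mm³).
Cross-section of 1.75 mm filament: π·(1.75/2)² = 2.4053 mm².
Length = 272727.3 / 2.4053 = 113385.98 mm = 113.39 m.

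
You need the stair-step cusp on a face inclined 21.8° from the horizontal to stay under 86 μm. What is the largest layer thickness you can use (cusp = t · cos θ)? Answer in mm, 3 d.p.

Layer height = cusp / cos(21.8°) = 0.086 / 0.9285 = 0.093 mm.

0.093 mm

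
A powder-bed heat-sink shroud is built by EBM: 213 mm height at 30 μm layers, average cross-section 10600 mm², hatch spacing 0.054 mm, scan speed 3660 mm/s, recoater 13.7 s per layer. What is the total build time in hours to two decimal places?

132.80 hours

Layers = ⌈213/0.03⌉ = 7100.
Scan path per layer = 10600 / 0.054, so 196296.3 mm.
Beam time per layer: 196296.3 / 3660 → 53.6329 s.
Layer cycle: 53.6329 + 13.7 → 67.3329 s.
7100 layers × 67.3329 s/layer = 478063.59 s, i.e. 132.80 hours.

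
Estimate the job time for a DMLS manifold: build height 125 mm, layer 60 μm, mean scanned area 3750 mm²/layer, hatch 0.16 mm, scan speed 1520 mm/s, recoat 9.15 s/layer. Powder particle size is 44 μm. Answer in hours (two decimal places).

Layers = ⌈125/0.06⌉ = 2084.
Per-layer scan distance: 3750 / 0.16 → 23437.5 mm.
Scan time per layer: 23437.5 / 1520 → 15.4194 s.
Time per layer: 15.4194 + 9.15 → 24.5694 s.
Total: 2084 × 24.5694 s = 51202.6296 s → 14.22 hours.

14.22 hours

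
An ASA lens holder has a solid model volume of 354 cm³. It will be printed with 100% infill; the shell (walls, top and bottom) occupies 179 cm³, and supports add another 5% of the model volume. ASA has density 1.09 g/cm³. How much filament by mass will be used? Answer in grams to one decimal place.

Volume inside the shell: 354 − 179 → 175 cm³.
Deposited infill: 1.00 × 175 → 175 cm³.
Support = 0.05 × 354, so 17.7 cm³.
Total extruded = 179 + 175 + 17.7, so 371.7 cm³.
Mass = 371.7 × 1.09 = 405.153 g.

405.2 g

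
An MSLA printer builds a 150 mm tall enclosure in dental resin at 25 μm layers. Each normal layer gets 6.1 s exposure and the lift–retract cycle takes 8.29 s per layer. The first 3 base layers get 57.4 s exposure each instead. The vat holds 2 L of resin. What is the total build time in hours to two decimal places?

Layer count = ceil(150 / 0.025) = 6000.
Burn-in layers = 3 × (57.4 + 8.29), so 197.07 s.
Regular layers = 5997 × (6.1 + 8.29) = 86296.83 s.
Sum: 197.07 + 86296.83 = 86493.9 s → 24.03 hours.

24.03 hours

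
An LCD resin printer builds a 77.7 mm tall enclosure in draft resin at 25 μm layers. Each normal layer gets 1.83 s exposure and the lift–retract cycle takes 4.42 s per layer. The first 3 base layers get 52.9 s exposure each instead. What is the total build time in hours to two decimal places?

Number of layers: 77.7 / 0.025 → 3108 (rounded up).
Base layers = 3 × (52.9 + 4.42), so 171.96 s.
Remaining layers = 3105 × (1.83 + 4.42), so 19406.25 s.
Total = 171.96 + 19406.25 = 19578.21 s = 5.44 hours.

5.44 hours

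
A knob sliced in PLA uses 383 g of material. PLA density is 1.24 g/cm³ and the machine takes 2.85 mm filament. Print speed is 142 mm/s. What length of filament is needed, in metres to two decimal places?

48.42 m

Extruded volume: 383/1.24 = 308.871 cm³ (308871 mm³).
Cross-section of 2.85 mm filament: π·(2.85/2)² = 6.3794 mm².
L = V/A = 308871/6.3794 = 48416.94 mm → 48.42 m.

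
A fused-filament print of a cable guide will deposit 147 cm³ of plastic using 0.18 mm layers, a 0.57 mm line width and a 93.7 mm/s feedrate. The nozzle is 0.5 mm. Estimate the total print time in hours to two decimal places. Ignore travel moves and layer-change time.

4.25 hours

Bead cross-section = 0.18 × 0.57 = 0.1026 mm².
Toolpath length = 147 cm³ / 0.1026 mm² = 147000 / 0.1026 = 1432748.5 mm.
Time extruding = 1432748.5 / 93.7 = 15290.8 s.
15290.8 s = 4.25 hours.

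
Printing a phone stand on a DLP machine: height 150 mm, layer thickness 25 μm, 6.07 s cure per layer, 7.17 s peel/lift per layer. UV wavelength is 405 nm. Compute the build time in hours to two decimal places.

Layers = ⌈150/0.025⌉ = 6000.
Each layer takes: 6.07 + 7.17 → 13.24 s.
Total = 6000 × 13.24 = 79440 s = 22.07 hours.

22.07 hours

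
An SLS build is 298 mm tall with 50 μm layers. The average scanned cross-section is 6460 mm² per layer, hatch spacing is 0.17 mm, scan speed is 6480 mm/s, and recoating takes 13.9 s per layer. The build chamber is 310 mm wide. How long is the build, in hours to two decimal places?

Number of layers: 298 / 0.05 → 5960 (rounded up).
Hatch length per layer = 6460 / 0.17 = 38000 mm.
Laser time per layer = 38000 / 6480, so 5.8642 s.
Per-layer time = 5.8642 + 13.9, so 19.7642 s.
Total: 5960 × 19.7642 s = 117794.632 s → 32.72 hours.

32.72 hours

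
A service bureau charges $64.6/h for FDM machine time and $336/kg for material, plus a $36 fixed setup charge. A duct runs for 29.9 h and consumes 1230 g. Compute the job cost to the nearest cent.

$2380.82

Machine cost = 64.6 × 29.9, so $1931.54.
Feedstock cost = 336 × 1230/1000, so $413.28.
Total = 1931.54 + 413.28 + 36 = $2380.82.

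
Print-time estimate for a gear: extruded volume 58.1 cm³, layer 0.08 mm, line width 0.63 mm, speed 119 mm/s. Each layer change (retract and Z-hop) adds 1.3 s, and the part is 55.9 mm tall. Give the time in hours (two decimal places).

Extrusion cross-section = 0.08 × 0.63 = 0.0504 mm².
Path length: 58100 mm³ / 0.0504 mm² → 1152777.8 mm.
Print-move time: 1152777.8 / 119 → 9687.2 s.
Layer count = ceil(55.9 / 0.08) = 699.
Layer-change overhead = 699 × 1.3, so 908.7 s.
Total = 9687.2 + 908.7 = 10595.9 s = 2.94 hours.

2.94 hours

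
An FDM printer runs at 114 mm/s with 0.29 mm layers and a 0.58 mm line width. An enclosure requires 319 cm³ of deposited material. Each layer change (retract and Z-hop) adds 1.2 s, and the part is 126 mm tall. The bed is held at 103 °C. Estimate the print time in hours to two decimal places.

Bead cross-section: 0.29 × 0.58 → 0.1682 mm².
Path length: 319000 mm³ / 0.1682 mm² → 1896551.7 mm.
Time extruding: 1896551.7 / 114 → 16636.4 s.
Number of layers: 126 / 0.29 → 435 (rounded up).
Non-print overhead: 435 × 1.2 → 522 s.
Altogether 16636.4 + 522 = 17158.4 s, i.e. 4.77 hours.

4.77 hours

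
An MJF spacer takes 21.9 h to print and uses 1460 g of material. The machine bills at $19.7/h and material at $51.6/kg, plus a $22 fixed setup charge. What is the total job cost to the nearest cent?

$528.77

Time charge: 19.7 × 21.9 → $431.43.
Material charge: 51.6 × 1460/1000 → $75.336.
Adding setup: 431.43 + 75.336 + 22 → 528.766 ≈ $528.77.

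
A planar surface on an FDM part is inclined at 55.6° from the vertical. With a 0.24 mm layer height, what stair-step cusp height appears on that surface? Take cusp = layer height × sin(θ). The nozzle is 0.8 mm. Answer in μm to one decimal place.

198.0 μm

Cusp = layer height × sin(55.6°) = 0.24 × 0.8251 = 0.198024 mm = 198.0 μm.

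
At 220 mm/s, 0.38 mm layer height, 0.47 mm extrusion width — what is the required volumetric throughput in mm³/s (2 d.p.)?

39.29

Extrusion cross-section: 0.38 × 0.47 → 0.1786 mm².
Volumetric flow = 220 × 0.1786 = 39.29 mm³/s.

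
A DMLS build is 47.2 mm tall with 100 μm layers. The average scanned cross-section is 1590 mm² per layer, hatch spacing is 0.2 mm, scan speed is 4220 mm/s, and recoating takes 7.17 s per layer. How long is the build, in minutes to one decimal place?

Layer count = ceil(47.2 / 0.1) = 472.
Hatch length per layer = 1590 / 0.2, so 7950 mm.
Laser time per layer: 7950 / 4220 → 1.8839 s.
Layer cycle: 1.8839 + 7.17 → 9.0539 s.
Total: 472 × 9.0539 s = 4273.4408 s → 71.2 minutes.

71.2 minutes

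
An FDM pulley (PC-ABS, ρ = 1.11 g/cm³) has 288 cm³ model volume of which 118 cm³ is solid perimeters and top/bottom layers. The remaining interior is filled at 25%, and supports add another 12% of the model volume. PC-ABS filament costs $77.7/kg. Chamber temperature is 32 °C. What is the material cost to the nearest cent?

Volume inside the shell = 288 − 118, so 170 cm³.
Infill deposited: 0.25 × 170 → 42.5 cm³.
Support = 0.12 × 288 = 34.56 cm³.
Deposited volume = 118 + 42.5 + 34.56 = 195.06 cm³.
Mass = 195.06 × 1.11 = 216.5166 g.
At $77.7/kg: 216.5166/1000 × 77.7 = $16.82.

$16.82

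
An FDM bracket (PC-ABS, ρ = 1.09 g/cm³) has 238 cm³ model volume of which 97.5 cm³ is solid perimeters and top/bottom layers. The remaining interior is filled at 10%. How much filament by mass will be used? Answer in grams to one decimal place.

121.6 g

Interior volume: 238 − 97.5 → 140.5 cm³.
Infill deposited: 0.10 × 140.5 → 14.05 cm³.
Total extruded: 97.5 + 14.05 → 111.55 cm³.
Mass = 111.55 × 1.09 = 121.5895 g.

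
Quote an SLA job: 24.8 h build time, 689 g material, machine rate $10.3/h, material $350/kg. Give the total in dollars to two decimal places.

$496.59

Machine cost: 10.3 × 24.8 → $255.44.
Material cost: 350 × 689/1000 → $241.15.
Total = 255.44 + 241.15 = $496.59.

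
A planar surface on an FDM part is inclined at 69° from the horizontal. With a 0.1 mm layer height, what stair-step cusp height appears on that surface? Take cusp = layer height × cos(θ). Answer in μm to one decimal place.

cos(69°) = 0.3584, so cusp = 0.1 × 0.3584 = 0.03584 mm → 35.8 μm.

35.8 μm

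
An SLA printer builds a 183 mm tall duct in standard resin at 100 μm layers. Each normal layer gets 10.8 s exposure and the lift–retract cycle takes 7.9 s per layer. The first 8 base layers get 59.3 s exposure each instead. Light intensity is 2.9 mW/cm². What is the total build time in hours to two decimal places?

Layers = ⌈183/0.1⌉ = 1830.
Base layers: 8 × (59.3 + 7.9) → 537.6 s.
Normal layers = 1822 × (10.8 + 7.9), so 34071.4 s.
Sum: 537.6 + 34071.4 = 34609 s → 9.61 hours.

9.61 hours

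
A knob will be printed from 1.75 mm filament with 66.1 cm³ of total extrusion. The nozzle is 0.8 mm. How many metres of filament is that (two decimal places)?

Filament cross-section = π × (1.75/2)² = 2.4053 mm².
L = 66100 mm³ / 2.4053 mm² = 27480.98 mm, i.e. 27.48 m.

27.48 m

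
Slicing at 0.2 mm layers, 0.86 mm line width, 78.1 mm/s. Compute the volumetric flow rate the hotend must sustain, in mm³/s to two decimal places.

13.43

Bead cross-section: 0.2 × 0.86 → 0.172 mm².
Volumetric flow = 78.1 × 0.172 = 13.43 mm³/s.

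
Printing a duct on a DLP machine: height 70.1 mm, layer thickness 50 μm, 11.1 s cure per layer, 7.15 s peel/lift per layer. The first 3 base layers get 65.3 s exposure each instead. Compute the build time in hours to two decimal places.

7.15 hours

Layers = ⌈70.1/0.05⌉ = 1402.
Base layers = 3 × (65.3 + 7.15), so 217.35 s.
Normal layers = 1399 × (11.1 + 7.15) = 25531.75 s.
Sum: 217.35 + 25531.75 = 25749.1 s → 7.15 hours.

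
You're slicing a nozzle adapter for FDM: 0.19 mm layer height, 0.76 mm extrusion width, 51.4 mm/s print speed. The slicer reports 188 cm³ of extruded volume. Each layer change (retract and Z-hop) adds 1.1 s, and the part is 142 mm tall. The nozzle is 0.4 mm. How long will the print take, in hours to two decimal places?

7.26 hours

Line area = 0.19 × 0.76 = 0.1444 mm².
Path length: 188000 mm³ / 0.1444 mm² → 1301939.1 mm.
Print-move time = 1301939.1 / 51.4, so 25329.6 s.
Number of layers: 142 / 0.19 → 748 (rounded up).
Non-print overhead = 748 × 1.1 = 822.8 s.
Altogether 25329.6 + 822.8 = 26152.4 s, i.e. 7.26 hours.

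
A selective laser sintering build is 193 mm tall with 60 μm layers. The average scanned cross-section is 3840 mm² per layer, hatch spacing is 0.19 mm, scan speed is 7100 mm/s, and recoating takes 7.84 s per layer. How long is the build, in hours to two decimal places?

9.55 hours

Layers = ⌈193/0.06⌉ = 3217.
Scan path per layer = 3840 / 0.19, so 20210.5 mm.
Per-layer scan time = 20210.5 / 7100, so 2.8465 s.
Time per layer = 2.8465 + 7.84 = 10.6865 s.
Total: 3217 × 10.6865 s = 34378.4705 s → 9.55 hours.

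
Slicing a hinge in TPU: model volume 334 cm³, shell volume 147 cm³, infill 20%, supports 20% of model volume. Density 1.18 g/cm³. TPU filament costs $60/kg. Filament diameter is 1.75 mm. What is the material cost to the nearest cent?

Interior volume = 334 − 147, so 187 cm³.
Infill deposited = 0.20 × 187 = 37.4 cm³.
Support = 0.20 × 334 = 66.8 cm³.
Total printed volume: 147 + 37.4 + 66.8 → 251.2 cm³.
Mass = 251.2 × 1.18 = 296.416 g.
Cost = 296.416 g / 1000 × $60/kg = $17.78.

$17.78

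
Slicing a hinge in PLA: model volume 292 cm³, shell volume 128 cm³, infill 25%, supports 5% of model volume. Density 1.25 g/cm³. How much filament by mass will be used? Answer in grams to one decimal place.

Interior volume = 292 − 128, so 164 cm³.
Infill deposited = 0.25 × 164, so 41 cm³.
Support = 0.05 × 292, so 14.6 cm³.
Total extruded = 128 + 41 + 14.6, so 183.6 cm³.
Mass: 183.6 × 1.25 → 229.5 g.

229.5 g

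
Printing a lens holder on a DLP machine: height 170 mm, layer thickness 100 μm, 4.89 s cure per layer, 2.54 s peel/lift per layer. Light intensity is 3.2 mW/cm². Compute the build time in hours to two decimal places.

3.51 hours

Number of layers: 170 / 0.1 → 1700 (rounded up).
Cycle time: 4.89 + 2.54 → 7.43 s.
Build time: 1700 × 7.43 s = 12631 s, i.e. 3.51 hours.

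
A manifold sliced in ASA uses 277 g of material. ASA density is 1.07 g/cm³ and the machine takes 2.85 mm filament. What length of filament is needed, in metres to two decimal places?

40.58 m

Extruded volume: 277/1.07 = 258.8785 cm³ (258878.5 mm³).
Filament cross-section = π × (2.85/2)² = 6.3794 mm².
Length = 258878.5 / 6.3794 = 40580.38 mm = 40.58 m.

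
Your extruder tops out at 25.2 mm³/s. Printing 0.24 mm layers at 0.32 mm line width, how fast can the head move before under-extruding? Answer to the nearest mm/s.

328 mm/s

A = 0.24 × 0.32, so 0.0768 mm².
Max speed = 25.2 / 0.0768 = 328.13 ≈ 328 mm/s.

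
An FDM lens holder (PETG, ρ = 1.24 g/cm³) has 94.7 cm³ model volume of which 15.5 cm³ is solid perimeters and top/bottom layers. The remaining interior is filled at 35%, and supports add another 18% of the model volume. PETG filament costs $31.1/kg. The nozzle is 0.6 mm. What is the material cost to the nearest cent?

$2.32

Infill region = 94.7 − 15.5 = 79.2 cm³.
Infill volume = 0.35 × 79.2, so 27.72 cm³.
Support = 0.18 × 94.7 = 17.046 cm³.
Total printed volume = 15.5 + 27.72 + 17.046, so 60.266 cm³.
Mass = 60.266 × 1.24, so 74.72984 g.
At $31.1/kg: 74.72984/1000 × 31.1 = $2.32.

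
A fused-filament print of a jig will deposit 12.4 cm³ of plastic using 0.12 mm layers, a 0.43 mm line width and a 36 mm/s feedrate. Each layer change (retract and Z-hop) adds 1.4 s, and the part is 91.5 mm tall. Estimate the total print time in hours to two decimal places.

Extrusion cross-section = 0.12 × 0.43, so 0.0516 mm².
Total extruded path = 12400/0.0516 = 240310.1 mm.
Extrusion time: 240310.1 / 36 → 6675.3 s.
Number of layers: 91.5 / 0.12 → 763 (rounded up).
Z-hop total = 763 × 1.4 = 1068.2 s.
Altogether 6675.3 + 1068.2 = 7743.5 s, i.e. 2.15 hours.

2.15 hours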